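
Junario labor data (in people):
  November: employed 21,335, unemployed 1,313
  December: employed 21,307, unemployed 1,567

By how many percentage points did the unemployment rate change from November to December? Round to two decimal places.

The unemployment rate changed by +1.05 percentage points.

November: labor force = 21,335 + 1,313 = 22,648; u = 1,313/22,648 = 5.80%.
December: labor force = 21,307 + 1,567 = 22,874; u = 1,567/22,874 = 6.85%.
Change = 6.85% − 5.80% = +1.05 pp.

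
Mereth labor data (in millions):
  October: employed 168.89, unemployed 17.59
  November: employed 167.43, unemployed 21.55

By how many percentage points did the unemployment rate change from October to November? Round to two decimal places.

The unemployment rate changed by +1.97 percentage points.

October: labor force = 168.89 + 17.59 = 186.48; u = 17.59/186.48 = 9.43%.
November: labor force = 167.43 + 21.55 = 188.98; u = 21.55/188.98 = 11.40%.
Change = 11.40% − 9.43% = +1.97 pp.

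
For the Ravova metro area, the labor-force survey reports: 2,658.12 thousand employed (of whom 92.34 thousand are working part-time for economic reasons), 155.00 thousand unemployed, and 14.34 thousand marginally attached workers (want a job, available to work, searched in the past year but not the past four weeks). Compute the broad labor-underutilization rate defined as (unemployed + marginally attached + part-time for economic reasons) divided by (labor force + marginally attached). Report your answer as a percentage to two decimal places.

Labor force = 2,658.12 + 155.00 = 2,813.12 thousand.
Numerator = 155.00 + 14.34 + 92.34 = 261.68 thousand.
Denominator = 2,813.12 + 14.34 = 2,827.46 thousand.
Broad rate = 261.68 / 2,827.46 = 9.25%.

Broad underutilization rate ≈ 9.25%.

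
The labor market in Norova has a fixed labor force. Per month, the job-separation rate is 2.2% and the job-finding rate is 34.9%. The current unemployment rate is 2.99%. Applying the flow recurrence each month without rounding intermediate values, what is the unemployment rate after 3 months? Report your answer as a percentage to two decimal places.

With a fixed labor force, u_{t+1} = u_t + s·(1−u_t) − f·u_t = u_t·(1−s−f) + s.
Here 1−s−f = 0.629 and s = 0.022.
u_1 = 0.029900 × 0.629 + 0.022 = 0.040807.
u_2 = 0.040807 × 0.629 + 0.022 = 0.047668.
u_3 = 0.047668 × 0.629 + 0.022 = 0.051983.

Unemployment rate after three months ≈ 5.20%.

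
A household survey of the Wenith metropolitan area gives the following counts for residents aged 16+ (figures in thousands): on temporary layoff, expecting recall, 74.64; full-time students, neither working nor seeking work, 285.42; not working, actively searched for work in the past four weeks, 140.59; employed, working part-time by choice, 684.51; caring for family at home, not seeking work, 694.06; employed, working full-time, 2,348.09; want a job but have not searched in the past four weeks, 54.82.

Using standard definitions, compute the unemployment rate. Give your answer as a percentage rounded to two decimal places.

Unemployment rate ≈ 6.63%.

Employed = 684.51 + 2,348.09 = 3,032.60 thousand.
Unemployed = 74.64 + 140.59 = 215.23 thousand (jobless and actively searching, or on temporary layoff).
Labor force = 3,032.60 + 215.23 = 3,247.83 thousand.
Unemployment rate = 215.23 / 3,247.83 = 6.63%.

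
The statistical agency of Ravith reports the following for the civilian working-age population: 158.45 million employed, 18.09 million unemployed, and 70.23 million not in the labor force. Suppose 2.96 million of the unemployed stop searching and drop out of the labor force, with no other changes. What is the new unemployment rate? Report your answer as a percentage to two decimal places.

Initially, labor force = 158.45 + 18.09 = 176.54 million, so u = 18.09/176.54 = 10.25%.
After the change, unemployed and labor force both fall by 2.96 → E = 158.45, U = 15.13, labor force = 173.58 million.
New unemployment rate = 15.13 / 173.58 = 8.72%.

New unemployment rate ≈ 8.72%.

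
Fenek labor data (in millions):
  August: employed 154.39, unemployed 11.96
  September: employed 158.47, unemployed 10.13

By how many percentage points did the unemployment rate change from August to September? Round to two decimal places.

The unemployment rate changed by −1.18 percentage points.

August: labor force = 154.39 + 11.96 = 166.35; u = 11.96/166.35 = 7.19%.
September: labor force = 158.47 + 10.13 = 168.60; u = 10.13/168.60 = 6.01%.
Change = 6.01% − 7.19% = −1.18 pp.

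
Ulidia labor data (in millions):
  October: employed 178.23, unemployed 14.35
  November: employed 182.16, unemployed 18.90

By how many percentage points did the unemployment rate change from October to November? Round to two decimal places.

The unemployment rate changed by +1.95 percentage points.

October: labor force = 178.23 + 14.35 = 192.58; u = 14.35/192.58 = 7.45%.
November: labor force = 182.16 + 18.90 = 201.06; u = 18.90/201.06 = 9.40%.
Change = 9.40% − 7.45% = +1.95 pp.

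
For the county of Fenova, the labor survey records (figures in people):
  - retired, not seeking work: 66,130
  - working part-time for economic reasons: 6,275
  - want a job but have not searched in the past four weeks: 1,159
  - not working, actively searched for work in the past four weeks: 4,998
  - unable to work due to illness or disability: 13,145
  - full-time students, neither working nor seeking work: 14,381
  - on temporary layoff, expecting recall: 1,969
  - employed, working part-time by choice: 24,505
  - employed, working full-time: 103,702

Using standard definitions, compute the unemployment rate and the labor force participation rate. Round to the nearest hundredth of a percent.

Unemployment rate ≈ 4.93%; labor force participation rate ≈ 59.87%.

Employed = 6,275 + 24,505 + 103,702 = 134,482 (anyone who worked, including part-time for economic reasons, counts as employed).
Unemployed = 4,998 + 1,969 = 6,967 (jobless and actively searching, or on temporary layoff).
Labor force = 134,482 + 6,967 = 141,449.
Not in labor force = 66,130 + 1,159 + 13,145 + 14,381 = 94,815 (those not working and not actively searching are outside the labor force — including those who want a job but have given up searching).
Civilian working-age population = 141,449 + 94,815 = 236,264.
Unemployment rate = 6,967 / 141,449 = 4.93%.
Labor force participation rate = 141,449 / 236,264 = 59.87%.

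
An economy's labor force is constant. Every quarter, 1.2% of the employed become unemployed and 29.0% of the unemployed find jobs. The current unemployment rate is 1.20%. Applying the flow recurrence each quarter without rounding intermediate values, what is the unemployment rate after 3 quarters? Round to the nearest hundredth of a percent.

With a fixed labor force, u_{t+1} = u_t + s·(1−u_t) − f·u_t = u_t·(1−s−f) + s.
Here 1−s−f = 0.698 and s = 0.012.
u_1 = 0.012000 × 0.698 + 0.012 = 0.020376.
u_2 = 0.020376 × 0.698 + 0.012 = 0.026222.
u_3 = 0.026222 × 0.698 + 0.012 = 0.030303.

Unemployment rate after three quarters ≈ 3.03%.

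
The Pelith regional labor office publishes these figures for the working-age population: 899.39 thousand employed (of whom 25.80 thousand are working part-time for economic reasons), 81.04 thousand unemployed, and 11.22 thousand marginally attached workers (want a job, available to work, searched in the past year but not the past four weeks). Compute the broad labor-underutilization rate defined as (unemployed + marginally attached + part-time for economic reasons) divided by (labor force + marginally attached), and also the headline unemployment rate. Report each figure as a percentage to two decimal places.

Broad underutilization rate ≈ 11.91%; headline unemployment rate ≈ 8.27%.

Labor force = 899.39 + 81.04 = 980.43 thousand.
Numerator = 81.04 + 11.22 + 25.80 = 118.06 thousand.
Denominator = 980.43 + 11.22 = 991.65 thousand.
Broad rate = 118.06 / 991.65 = 11.91%.
Headline unemployment rate = 81.04 / 980.43 = 8.27%.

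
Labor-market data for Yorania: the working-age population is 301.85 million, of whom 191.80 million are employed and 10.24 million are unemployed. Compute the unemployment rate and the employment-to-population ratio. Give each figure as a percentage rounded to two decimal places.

Labor force = employed + unemployed = 191.80 + 10.24 = 202.04 million.
Unemployment rate = 10.24 / 202.04 = 5.07%.
Employment-population ratio = 191.80 / 301.85 = 63.54%.

Unemployment rate ≈ 5.07%; employment-population ratio ≈ 63.54%.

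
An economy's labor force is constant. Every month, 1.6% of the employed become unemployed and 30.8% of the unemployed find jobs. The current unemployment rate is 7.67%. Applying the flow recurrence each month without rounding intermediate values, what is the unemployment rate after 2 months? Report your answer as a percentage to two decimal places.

Unemployment rate after two months ≈ 6.19%.

With a fixed labor force, u_{t+1} = u_t + s·(1−u_t) − f·u_t = u_t·(1−s−f) + s.
Here 1−s−f = 0.676 and s = 0.016.
u_1 = 0.076700 × 0.676 + 0.016 = 0.067849.
u_2 = 0.067849 × 0.676 + 0.016 = 0.061866.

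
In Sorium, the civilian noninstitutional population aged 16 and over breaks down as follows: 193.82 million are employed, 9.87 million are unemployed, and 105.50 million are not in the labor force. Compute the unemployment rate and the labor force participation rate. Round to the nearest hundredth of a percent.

Labor force = employed + unemployed = 193.82 + 9.87 = 203.69 million.
Working-age population = 203.69 + 105.50 = 309.19 million.
Unemployment rate = 9.87 / 203.69 = 4.85%.
Labor force participation rate = 203.69 / 309.19 = 65.88%.

Unemployment rate ≈ 4.85%; labor force participation rate ≈ 65.88%.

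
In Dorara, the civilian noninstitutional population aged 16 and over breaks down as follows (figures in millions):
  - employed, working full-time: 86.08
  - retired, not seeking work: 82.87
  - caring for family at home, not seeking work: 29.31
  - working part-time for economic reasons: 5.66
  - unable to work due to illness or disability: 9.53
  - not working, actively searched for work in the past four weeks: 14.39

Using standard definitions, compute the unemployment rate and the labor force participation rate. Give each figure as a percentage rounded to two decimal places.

Unemployment rate ≈ 13.56%; labor force participation rate ≈ 46.58%.

Employed = 86.08 + 5.66 = 91.74 million (anyone who worked, including part-time for economic reasons, counts as employed).
Unemployed = 14.39 million.
Labor force = 91.74 + 14.39 = 106.13 million.
Not in labor force = 82.87 + 29.31 + 9.53 = 121.71 million (those not working and not actively searching are outside the labor force).
Civilian working-age population = 106.13 + 121.71 = 227.84 million.
Unemployment rate = 14.39 / 106.13 = 13.56%.
Labor force participation rate = 106.13 / 227.84 = 46.58%.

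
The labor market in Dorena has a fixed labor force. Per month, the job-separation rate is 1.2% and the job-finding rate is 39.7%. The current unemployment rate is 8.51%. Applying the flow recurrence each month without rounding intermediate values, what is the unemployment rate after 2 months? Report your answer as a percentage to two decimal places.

Unemployment rate after two months ≈ 4.88%.

With a fixed labor force, u_{t+1} = u_t + s·(1−u_t) − f·u_t = u_t·(1−s−f) + s.
Here 1−s−f = 0.591 and s = 0.012.
u_1 = 0.085100 × 0.591 + 0.012 = 0.062294.
u_2 = 0.062294 × 0.591 + 0.012 = 0.048816.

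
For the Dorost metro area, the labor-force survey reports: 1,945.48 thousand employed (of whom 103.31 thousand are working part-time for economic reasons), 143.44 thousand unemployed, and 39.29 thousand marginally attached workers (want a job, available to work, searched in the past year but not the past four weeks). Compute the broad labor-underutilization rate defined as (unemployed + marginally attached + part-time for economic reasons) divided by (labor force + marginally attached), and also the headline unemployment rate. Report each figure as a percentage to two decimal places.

Broad underutilization rate ≈ 13.44%; headline unemployment rate ≈ 6.87%.

Labor force = 1,945.48 + 143.44 = 2,088.92 thousand.
Numerator = 143.44 + 39.29 + 103.31 = 286.04 thousand.
Denominator = 2,088.92 + 39.29 = 2,128.21 thousand.
Broad rate = 286.04 / 2,128.21 = 13.44%.
Headline unemployment rate = 143.44 / 2,088.92 = 6.87%.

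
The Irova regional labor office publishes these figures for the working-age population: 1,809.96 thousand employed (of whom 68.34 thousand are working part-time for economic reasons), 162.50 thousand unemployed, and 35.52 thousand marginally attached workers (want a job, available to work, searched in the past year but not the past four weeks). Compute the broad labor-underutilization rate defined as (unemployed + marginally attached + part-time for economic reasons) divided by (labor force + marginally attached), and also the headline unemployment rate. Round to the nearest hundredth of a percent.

Broad underutilization rate ≈ 13.27%; headline unemployment rate ≈ 8.24%.

Labor force = 1,809.96 + 162.50 = 1,972.46 thousand.
Numerator = 162.50 + 35.52 + 68.34 = 266.36 thousand.
Denominator = 1,972.46 + 35.52 = 2,007.98 thousand.
Broad rate = 266.36 / 2,007.98 = 13.27%.
Headline unemployment rate = 162.50 / 1,972.46 = 8.24%.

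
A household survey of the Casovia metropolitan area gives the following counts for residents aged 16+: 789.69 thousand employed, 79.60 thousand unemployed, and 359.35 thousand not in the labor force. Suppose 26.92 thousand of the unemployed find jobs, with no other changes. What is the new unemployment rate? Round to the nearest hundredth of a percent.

Initially, labor force = 789.69 + 79.60 = 869.29 thousand, so u = 79.60/869.29 = 9.16%.
After the change, unemployed falls and employed rises by 26.92; labor force unchanged → E = 816.61, U = 52.68, labor force = 869.29 thousand.
New unemployment rate = 52.68 / 869.29 = 6.06%.

New unemployment rate ≈ 6.06%.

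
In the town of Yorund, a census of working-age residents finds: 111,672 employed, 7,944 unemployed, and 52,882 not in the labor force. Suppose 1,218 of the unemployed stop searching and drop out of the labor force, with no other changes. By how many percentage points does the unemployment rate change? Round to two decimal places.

The unemployment rate changes by −0.96 percentage points.

Initially, labor force = 111,672 + 7,944 = 119,616, so u = 7,944/119,616 = 6.64%.
After the change, unemployed and labor force both fall by 1,218 → E = 111,672, U = 6,726, labor force = 118,398.
New unemployment rate = 6,726 / 118,398 = 5.68%.
Change = 5.68% − 6.64% = −0.96 percentage points.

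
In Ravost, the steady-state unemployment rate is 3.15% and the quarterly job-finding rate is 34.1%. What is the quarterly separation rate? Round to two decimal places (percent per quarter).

Separation rate ≈ 1.11% per quarter.

From u* = s/(s+f): s = u·f/(1−u).
s = 0.0315 × 34.1 / (1 − 0.0315) = 1.0742 / 0.9685 ≈ 1.11% per quarter.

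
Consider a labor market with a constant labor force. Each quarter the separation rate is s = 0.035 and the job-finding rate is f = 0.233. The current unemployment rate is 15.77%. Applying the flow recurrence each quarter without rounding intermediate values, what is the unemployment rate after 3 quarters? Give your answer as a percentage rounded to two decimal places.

Unemployment rate after three quarters ≈ 14.12%.

With a fixed labor force, u_{t+1} = u_t + s·(1−u_t) − f·u_t = u_t·(1−s−f) + s.
Here 1−s−f = 0.732 and s = 0.035.
u_1 = 0.157700 × 0.732 + 0.035 = 0.150436.
u_2 = 0.150436 × 0.732 + 0.035 = 0.145119.
u_3 = 0.145119 × 0.732 + 0.035 = 0.141227.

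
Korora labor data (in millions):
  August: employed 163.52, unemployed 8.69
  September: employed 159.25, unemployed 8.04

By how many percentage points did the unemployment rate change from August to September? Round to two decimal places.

The unemployment rate changed by −0.24 percentage points.

August: labor force = 163.52 + 8.69 = 172.21; u = 8.69/172.21 = 5.05%.
September: labor force = 159.25 + 8.04 = 167.29; u = 8.04/167.29 = 4.81%.
Change = 4.81% − 5.05% = −0.24 pp.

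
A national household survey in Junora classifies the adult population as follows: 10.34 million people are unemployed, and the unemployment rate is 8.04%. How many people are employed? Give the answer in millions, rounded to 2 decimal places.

About 118.27 million are employed.

Labor force = U / u = 10.34 / 0.0804 ≈ 128.61 million.
Employed = labor force − unemployed = 128.61 − 10.34 = 118.27 million.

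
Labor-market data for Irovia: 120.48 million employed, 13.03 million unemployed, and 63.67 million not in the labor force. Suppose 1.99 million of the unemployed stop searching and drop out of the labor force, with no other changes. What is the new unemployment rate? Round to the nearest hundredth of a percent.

New unemployment rate ≈ 8.39%.

Initially, labor force = 120.48 + 13.03 = 133.51 million, so u = 13.03/133.51 = 9.76%.
After the change, unemployed and labor force both fall by 1.99 → E = 120.48, U = 11.04, labor force = 131.52 million.
New unemployment rate = 11.04 / 131.52 = 8.39%.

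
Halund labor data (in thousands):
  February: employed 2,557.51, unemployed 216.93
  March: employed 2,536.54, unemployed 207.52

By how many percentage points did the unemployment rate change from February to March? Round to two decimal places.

The unemployment rate changed by −0.26 percentage points.

February: labor force = 2,557.51 + 216.93 = 2,774.44; u = 216.93/2,774.44 = 7.82%.
March: labor force = 2,536.54 + 207.52 = 2,744.06; u = 207.52/2,744.06 = 7.56%.
Change = 7.56% − 7.82% = −0.26 pp.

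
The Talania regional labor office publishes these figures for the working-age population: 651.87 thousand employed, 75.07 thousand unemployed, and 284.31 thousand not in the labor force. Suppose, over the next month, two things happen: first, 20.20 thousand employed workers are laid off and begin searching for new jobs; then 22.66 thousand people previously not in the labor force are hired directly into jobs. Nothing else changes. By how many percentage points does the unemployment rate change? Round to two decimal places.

Initially, labor force = 651.87 + 75.07 = 726.94 thousand, so u = 75.07/726.94 = 10.33%.
After the first change, employed falls and unemployed rises by 20.20; labor force unchanged → E = 631.67, U = 95.27, labor force = 726.94 thousand.
After the second change, employed and labor force both rise by 22.66; unemployed unchanged → E = 654.33, U = 95.27, labor force = 749.60 thousand.
New unemployment rate = 95.27 / 749.60 = 12.71%.
Change = 12.71% − 10.33% = +2.38 percentage points.

The unemployment rate changes by +2.38 percentage points.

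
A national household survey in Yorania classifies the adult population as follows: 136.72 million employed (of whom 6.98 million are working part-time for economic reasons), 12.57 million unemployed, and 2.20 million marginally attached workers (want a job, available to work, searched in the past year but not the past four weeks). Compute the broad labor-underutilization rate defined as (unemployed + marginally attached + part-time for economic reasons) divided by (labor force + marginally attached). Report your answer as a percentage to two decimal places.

Broad underutilization rate ≈ 14.36%.

Labor force = 136.72 + 12.57 = 149.29 million.
Numerator = 12.57 + 2.20 + 6.98 = 21.75 million.
Denominator = 149.29 + 2.20 = 151.49 million.
Broad rate = 21.75 / 151.49 = 14.36%.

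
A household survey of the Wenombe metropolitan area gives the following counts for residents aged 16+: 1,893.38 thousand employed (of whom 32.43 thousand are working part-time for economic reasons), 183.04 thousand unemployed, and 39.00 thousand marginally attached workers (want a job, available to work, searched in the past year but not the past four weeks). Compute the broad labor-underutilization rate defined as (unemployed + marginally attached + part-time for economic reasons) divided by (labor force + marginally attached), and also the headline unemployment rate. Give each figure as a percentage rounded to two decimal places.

Labor force = 1,893.38 + 183.04 = 2,076.42 thousand.
Numerator = 183.04 + 39.00 + 32.43 = 254.47 thousand.
Denominator = 2,076.42 + 39.00 = 2,115.42 thousand.
Broad rate = 254.47 / 2,115.42 = 12.03%.
Headline unemployment rate = 183.04 / 2,076.42 = 8.82%.

Broad underutilization rate ≈ 12.03%; headline unemployment rate ≈ 8.82%.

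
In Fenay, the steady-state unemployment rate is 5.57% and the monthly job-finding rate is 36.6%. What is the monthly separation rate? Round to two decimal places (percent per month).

From u* = s/(s+f): s = u·f/(1−u).
s = 0.0557 × 36.6 / (1 − 0.0557) = 2.0386 / 0.9443 ≈ 2.16% per month.

Separation rate ≈ 2.16% per month.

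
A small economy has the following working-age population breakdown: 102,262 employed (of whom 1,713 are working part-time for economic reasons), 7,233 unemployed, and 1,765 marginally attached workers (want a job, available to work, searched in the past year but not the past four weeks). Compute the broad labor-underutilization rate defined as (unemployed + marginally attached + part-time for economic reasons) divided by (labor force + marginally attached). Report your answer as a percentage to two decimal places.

Broad underutilization rate ≈ 9.63%.

Labor force = 102,262 + 7,233 = 109,495.
Numerator = 7,233 + 1,765 + 1,713 = 10,711.
Denominator = 109,495 + 1,765 = 111,260.
Broad rate = 10,711 / 111,260 = 9.63%.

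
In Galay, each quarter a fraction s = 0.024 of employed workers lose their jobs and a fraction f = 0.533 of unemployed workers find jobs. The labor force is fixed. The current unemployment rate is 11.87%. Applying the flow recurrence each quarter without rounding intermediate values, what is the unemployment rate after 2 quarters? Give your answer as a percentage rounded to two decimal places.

With a fixed labor force, u_{t+1} = u_t + s·(1−u_t) − f·u_t = u_t·(1−s−f) + s.
Here 1−s−f = 0.443 and s = 0.024.
u_1 = 0.118700 × 0.443 + 0.024 = 0.076584.
u_2 = 0.076584 × 0.443 + 0.024 = 0.057927.

Unemployment rate after two quarters ≈ 5.79%.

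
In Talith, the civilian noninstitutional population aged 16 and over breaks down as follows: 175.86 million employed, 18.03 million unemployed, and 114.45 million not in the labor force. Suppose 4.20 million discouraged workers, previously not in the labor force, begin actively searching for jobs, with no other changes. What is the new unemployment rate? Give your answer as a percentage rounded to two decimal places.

Initially, labor force = 175.86 + 18.03 = 193.89 million, so u = 18.03/193.89 = 9.30%.
After the change, unemployed and labor force both rise by 4.20 → E = 175.86, U = 22.23, labor force = 198.09 million.
New unemployment rate = 22.23 / 198.09 = 11.22%.

New unemployment rate ≈ 11.22%.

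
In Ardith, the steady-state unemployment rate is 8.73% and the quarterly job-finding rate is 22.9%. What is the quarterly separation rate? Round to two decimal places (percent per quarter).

Separation rate ≈ 2.19% per quarter.

From u* = s/(s+f): s = u·f/(1−u).
s = 0.0873 × 22.9 / (1 − 0.0873) = 1.9992 / 0.9127 ≈ 2.19% per quarter.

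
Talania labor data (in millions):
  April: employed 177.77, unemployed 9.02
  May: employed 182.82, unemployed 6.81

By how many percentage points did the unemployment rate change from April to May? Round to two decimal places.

April: labor force = 177.77 + 9.02 = 186.79; u = 9.02/186.79 = 4.83%.
May: labor force = 182.82 + 6.81 = 189.63; u = 6.81/189.63 = 3.59%.
Change = 3.59% − 4.83% = −1.24 pp.

The unemployment rate changed by −1.24 percentage points.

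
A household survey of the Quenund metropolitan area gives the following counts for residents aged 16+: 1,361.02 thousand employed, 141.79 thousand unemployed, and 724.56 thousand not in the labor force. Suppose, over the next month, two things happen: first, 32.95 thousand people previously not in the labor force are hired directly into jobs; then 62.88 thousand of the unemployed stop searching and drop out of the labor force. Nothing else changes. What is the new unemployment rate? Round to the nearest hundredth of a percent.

Initially, labor force = 1,361.02 + 141.79 = 1,502.81 thousand, so u = 141.79/1,502.81 = 9.43%.
After the first change, employed and labor force both rise by 32.95; unemployed unchanged → E = 1,393.97, U = 141.79, labor force = 1,535.76 thousand.
After the second change, unemployed and labor force both fall by 62.88 → E = 1,393.97, U = 78.91, labor force = 1,472.88 thousand.
New unemployment rate = 78.91 / 1,472.88 = 5.36%.

New unemployment rate ≈ 5.36%.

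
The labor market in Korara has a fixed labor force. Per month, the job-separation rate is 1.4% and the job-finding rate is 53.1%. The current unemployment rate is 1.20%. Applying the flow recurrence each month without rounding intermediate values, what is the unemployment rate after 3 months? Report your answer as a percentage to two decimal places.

With a fixed labor force, u_{t+1} = u_t + s·(1−u_t) − f·u_t = u_t·(1−s−f) + s.
Here 1−s−f = 0.455 and s = 0.014.
u_1 = 0.012000 × 0.455 + 0.014 = 0.019460.
u_2 = 0.019460 × 0.455 + 0.014 = 0.022854.
u_3 = 0.022854 × 0.455 + 0.014 = 0.024399.

Unemployment rate after three months ≈ 2.44%.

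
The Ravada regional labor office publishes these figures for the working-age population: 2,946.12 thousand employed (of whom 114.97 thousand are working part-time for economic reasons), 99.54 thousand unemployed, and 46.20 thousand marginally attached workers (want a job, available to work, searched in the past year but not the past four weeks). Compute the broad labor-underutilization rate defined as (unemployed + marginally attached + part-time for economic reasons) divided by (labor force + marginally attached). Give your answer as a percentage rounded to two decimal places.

Labor force = 2,946.12 + 99.54 = 3,045.66 thousand.
Numerator = 99.54 + 46.20 + 114.97 = 260.71 thousand.
Denominator = 3,045.66 + 46.20 = 3,091.86 thousand.
Broad rate = 260.71 / 3,091.86 = 8.43%.

Broad underutilization rate ≈ 8.43%.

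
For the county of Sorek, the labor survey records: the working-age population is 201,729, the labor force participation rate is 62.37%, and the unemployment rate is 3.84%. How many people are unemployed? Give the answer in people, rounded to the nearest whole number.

About 4,831 are unemployed.

Labor force = 0.6237 × 201,729 = 125,818.
Unemployed = 0.0384 × 125,818 ≈ 4,831.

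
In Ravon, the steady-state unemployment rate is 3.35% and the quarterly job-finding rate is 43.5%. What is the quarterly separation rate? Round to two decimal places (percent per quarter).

From u* = s/(s+f): s = u·f/(1−u).
s = 0.0335 × 43.5 / (1 − 0.0335) = 1.4573 / 0.9665 ≈ 1.51% per quarter.

Separation rate ≈ 1.51% per quarter.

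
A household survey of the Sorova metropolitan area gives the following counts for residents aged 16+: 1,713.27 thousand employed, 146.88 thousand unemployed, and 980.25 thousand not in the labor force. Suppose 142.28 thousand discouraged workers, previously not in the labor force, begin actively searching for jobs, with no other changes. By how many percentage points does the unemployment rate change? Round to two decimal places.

The unemployment rate changes by +6.54 percentage points.

Initially, labor force = 1,713.27 + 146.88 = 1,860.15 thousand, so u = 146.88/1,860.15 = 7.90%.
After the change, unemployed and labor force both rise by 142.28 → E = 1,713.27, U = 289.16, labor force = 2,002.43 thousand.
New unemployment rate = 289.16 / 2,002.43 = 14.44%.
Change = 14.44% − 7.90% = +6.54 percentage points.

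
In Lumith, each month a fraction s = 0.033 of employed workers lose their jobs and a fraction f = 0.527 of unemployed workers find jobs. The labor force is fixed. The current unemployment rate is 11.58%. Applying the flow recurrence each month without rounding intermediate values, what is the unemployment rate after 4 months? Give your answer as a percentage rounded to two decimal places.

Unemployment rate after four months ≈ 6.11%.

With a fixed labor force, u_{t+1} = u_t + s·(1−u_t) − f·u_t = u_t·(1−s−f) + s.
Here 1−s−f = 0.440 and s = 0.033.
u_1 = 0.115800 × 0.440 + 0.033 = 0.083952.
u_2 = 0.083952 × 0.440 + 0.033 = 0.069939.
u_3 = 0.069939 × 0.440 + 0.033 = 0.063773.
u_4 = 0.063773 × 0.440 + 0.033 = 0.061060.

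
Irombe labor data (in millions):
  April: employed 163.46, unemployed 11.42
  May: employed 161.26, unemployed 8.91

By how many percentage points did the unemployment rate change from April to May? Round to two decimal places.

April: labor force = 163.46 + 11.42 = 174.88; u = 11.42/174.88 = 6.53%.
May: labor force = 161.26 + 8.91 = 170.17; u = 8.91/170.17 = 5.24%.
Change = 5.24% − 6.53% = −1.29 pp.

The unemployment rate changed by −1.29 percentage points.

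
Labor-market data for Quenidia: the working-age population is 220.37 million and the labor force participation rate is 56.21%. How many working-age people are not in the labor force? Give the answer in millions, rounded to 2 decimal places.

Share not in the labor force = 1 − 0.5621 = 0.4379.
Not in labor force = 0.4379 × 220.37 ≈ 96.50 million.

About 96.50 million are not in the labor force.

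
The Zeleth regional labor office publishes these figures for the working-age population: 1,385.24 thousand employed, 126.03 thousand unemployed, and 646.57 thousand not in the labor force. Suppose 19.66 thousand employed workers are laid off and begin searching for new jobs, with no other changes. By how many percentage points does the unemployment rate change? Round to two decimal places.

The unemployment rate changes by +1.30 percentage points.

Initially, labor force = 1,385.24 + 126.03 = 1,511.27 thousand, so u = 126.03/1,511.27 = 8.34%.
After the change, employed falls and unemployed rises by 19.66; labor force unchanged → E = 1,365.58, U = 145.69, labor force = 1,511.27 thousand.
New unemployment rate = 145.69 / 1,511.27 = 9.64%.
Change = 9.64% − 8.34% = +1.30 percentage points.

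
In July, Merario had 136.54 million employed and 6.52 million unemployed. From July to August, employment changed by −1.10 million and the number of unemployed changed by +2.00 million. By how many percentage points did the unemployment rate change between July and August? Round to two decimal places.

July: labor force = 136.54 + 6.52 = 143.06; u = 6.52/143.06 = 4.56%.
August: labor force = 135.44 + 8.52 = 143.96; u = 8.52/143.96 = 5.92%.
Change = 5.92% − 4.56% = +1.36 pp.

The unemployment rate changed by +1.36 percentage points.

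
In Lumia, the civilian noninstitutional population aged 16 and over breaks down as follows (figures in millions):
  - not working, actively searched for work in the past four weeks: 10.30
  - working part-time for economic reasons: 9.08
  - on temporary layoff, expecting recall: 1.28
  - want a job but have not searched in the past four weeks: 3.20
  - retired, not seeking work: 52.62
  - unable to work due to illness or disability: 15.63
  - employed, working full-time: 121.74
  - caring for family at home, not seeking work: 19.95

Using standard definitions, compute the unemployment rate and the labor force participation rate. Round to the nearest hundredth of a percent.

Employed = 9.08 + 121.74 = 130.82 million (anyone who worked, including part-time for economic reasons, counts as employed).
Unemployed = 10.30 + 1.28 = 11.58 million (jobless and actively searching, or on temporary layoff).
Labor force = 130.82 + 11.58 = 142.40 million.
Not in labor force = 3.20 + 52.62 + 15.63 + 19.95 = 91.40 million (those not working and not actively searching are outside the labor force — including those who want a job but have given up searching).
Civilian working-age population = 142.40 + 91.40 = 233.80 million.
Unemployment rate = 11.58 / 142.40 = 8.13%.
Labor force participation rate = 142.40 / 233.80 = 60.91%.

Unemployment rate ≈ 8.13%; labor force participation rate ≈ 60.91%.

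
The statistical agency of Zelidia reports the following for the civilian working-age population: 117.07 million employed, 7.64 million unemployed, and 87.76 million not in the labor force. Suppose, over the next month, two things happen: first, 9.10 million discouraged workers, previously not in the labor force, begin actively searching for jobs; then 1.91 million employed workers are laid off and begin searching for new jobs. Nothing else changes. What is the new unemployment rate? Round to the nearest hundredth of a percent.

New unemployment rate ≈ 13.94%.

Initially, labor force = 117.07 + 7.64 = 124.71 million, so u = 7.64/124.71 = 6.13%.
After the first change, unemployed and labor force both rise by 9.10 → E = 117.07, U = 16.74, labor force = 133.81 million.
After the second change, employed falls and unemployed rises by 1.91; labor force unchanged → E = 115.16, U = 18.65, labor force = 133.81 million.
New unemployment rate = 18.65 / 133.81 = 13.94%.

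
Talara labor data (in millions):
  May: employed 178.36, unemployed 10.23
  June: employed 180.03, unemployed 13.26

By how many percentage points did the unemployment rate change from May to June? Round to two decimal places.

The unemployment rate changed by +1.44 percentage points.

May: labor force = 178.36 + 10.23 = 188.59; u = 10.23/188.59 = 5.42%.
June: labor force = 180.03 + 13.26 = 193.29; u = 13.26/193.29 = 6.86%.
Change = 6.86% − 5.42% = +1.44 pp.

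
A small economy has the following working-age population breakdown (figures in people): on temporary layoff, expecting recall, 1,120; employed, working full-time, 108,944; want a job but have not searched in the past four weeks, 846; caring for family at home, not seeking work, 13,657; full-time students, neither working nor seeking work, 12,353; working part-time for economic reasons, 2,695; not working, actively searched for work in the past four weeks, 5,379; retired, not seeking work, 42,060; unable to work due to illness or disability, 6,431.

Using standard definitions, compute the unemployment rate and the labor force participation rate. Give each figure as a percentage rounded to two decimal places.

Unemployment rate ≈ 5.50%; labor force participation rate ≈ 61.06%.

Employed = 108,944 + 2,695 = 111,639 (anyone who worked, including part-time for economic reasons, counts as employed).
Unemployed = 1,120 + 5,379 = 6,499 (jobless and actively searching, or on temporary layoff).
Labor force = 111,639 + 6,499 = 118,138.
Not in labor force = 846 + 13,657 + 12,353 + 42,060 + 6,431 = 75,347 (those not working and not actively searching are outside the labor force — including those who want a job but have given up searching).
Civilian working-age population = 118,138 + 75,347 = 193,485.
Unemployment rate = 6,499 / 118,138 = 5.50%.
Labor force participation rate = 118,138 / 193,485 = 61.06%.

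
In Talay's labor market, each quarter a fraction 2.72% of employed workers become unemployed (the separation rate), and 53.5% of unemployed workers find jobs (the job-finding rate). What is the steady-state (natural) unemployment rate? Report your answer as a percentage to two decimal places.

At steady state the flows balance: s·E = f·U, so U/(E+U) = s/(s+f).
u* = 2.72 / (2.72 + 53.5) = 2.72 / 56.22 = 4.84%.

Steady-state unemployment rate ≈ 4.84%.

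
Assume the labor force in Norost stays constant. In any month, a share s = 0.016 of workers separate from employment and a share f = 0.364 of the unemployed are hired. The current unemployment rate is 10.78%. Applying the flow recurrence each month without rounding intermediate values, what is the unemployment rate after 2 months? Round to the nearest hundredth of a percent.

Unemployment rate after two months ≈ 6.74%.

With a fixed labor force, u_{t+1} = u_t + s·(1−u_t) − f·u_t = u_t·(1−s−f) + s.
Here 1−s−f = 0.620 and s = 0.016.
u_1 = 0.107800 × 0.620 + 0.016 = 0.082836.
u_2 = 0.082836 × 0.620 + 0.016 = 0.067358.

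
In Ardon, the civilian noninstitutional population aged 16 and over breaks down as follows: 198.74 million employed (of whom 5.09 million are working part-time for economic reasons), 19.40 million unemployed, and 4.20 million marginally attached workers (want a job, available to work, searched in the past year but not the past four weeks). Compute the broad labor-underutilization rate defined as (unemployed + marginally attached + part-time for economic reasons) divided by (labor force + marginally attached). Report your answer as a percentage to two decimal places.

Labor force = 198.74 + 19.40 = 218.14 million.
Numerator = 19.40 + 4.20 + 5.09 = 28.69 million.
Denominator = 218.14 + 4.20 = 222.34 million.
Broad rate = 28.69 / 222.34 = 12.90%.

Broad underutilization rate ≈ 12.90%.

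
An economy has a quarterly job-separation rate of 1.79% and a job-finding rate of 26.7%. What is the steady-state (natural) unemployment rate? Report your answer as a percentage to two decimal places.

At steady state the flows balance: s·E = f·U, so U/(E+U) = s/(s+f).
u* = 1.79 / (1.79 + 26.7) = 1.79 / 28.49 = 6.28%.

Steady-state unemployment rate ≈ 6.28%.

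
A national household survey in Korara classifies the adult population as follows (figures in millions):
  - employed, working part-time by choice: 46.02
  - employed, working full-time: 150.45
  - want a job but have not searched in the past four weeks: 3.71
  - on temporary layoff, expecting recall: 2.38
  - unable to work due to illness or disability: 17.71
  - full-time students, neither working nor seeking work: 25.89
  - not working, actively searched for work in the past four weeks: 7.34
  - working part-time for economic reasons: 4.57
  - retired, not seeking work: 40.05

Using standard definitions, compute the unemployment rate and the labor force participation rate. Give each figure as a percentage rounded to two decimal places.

Unemployment rate ≈ 4.61%; labor force participation rate ≈ 70.70%.

Employed = 46.02 + 150.45 + 4.57 = 201.04 million (anyone who worked, including part-time for economic reasons, counts as employed).
Unemployed = 2.38 + 7.34 = 9.72 million (jobless and actively searching, or on temporary layoff).
Labor force = 201.04 + 9.72 = 210.76 million.
Not in labor force = 3.71 + 17.71 + 25.89 + 40.05 = 87.36 million (those not working and not actively searching are outside the labor force — including those who want a job but have given up searching).
Civilian working-age population = 210.76 + 87.36 = 298.12 million.
Unemployment rate = 9.72 / 210.76 = 4.61%.
Labor force participation rate = 210.76 / 298.12 = 70.70%.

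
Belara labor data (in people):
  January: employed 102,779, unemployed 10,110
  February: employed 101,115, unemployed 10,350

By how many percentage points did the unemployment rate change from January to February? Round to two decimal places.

January: labor force = 102,779 + 10,110 = 112,889; u = 10,110/112,889 = 8.96%.
February: labor force = 101,115 + 10,350 = 111,465; u = 10,350/111,465 = 9.29%.
Change = 9.29% − 8.96% = +0.33 pp.

The unemployment rate changed by +0.33 percentage points.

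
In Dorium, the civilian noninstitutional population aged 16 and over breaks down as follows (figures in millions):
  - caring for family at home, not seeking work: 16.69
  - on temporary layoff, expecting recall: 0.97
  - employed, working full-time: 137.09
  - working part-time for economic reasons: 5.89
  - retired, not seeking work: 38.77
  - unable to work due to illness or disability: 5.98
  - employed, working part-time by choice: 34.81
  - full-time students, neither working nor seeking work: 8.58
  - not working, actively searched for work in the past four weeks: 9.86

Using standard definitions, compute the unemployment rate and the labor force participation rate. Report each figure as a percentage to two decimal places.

Employed = 137.09 + 5.89 + 34.81 = 177.79 million (anyone who worked, including part-time for economic reasons, counts as employed).
Unemployed = 0.97 + 9.86 = 10.83 million (jobless and actively searching, or on temporary layoff).
Labor force = 177.79 + 10.83 = 188.62 million.
Not in labor force = 16.69 + 38.77 + 5.98 + 8.58 = 70.02 million (those not working and not actively searching are outside the labor force).
Civilian working-age population = 188.62 + 70.02 = 258.64 million.
Unemployment rate = 10.83 / 188.62 = 5.74%.
Labor force participation rate = 188.62 / 258.64 = 72.93%.

Unemployment rate ≈ 5.74%; labor force participation rate ≈ 72.93%.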